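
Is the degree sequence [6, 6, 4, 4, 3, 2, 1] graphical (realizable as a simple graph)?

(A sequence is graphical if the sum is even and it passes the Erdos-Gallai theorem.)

Sum of degrees = 26. Sum is even but fails Erdos-Gallai. The sequence is NOT graphical.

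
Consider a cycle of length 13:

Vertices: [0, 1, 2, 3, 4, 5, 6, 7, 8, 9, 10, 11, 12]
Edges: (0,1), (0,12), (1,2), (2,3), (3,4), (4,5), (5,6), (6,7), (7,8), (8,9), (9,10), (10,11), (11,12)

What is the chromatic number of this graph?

This is an odd cycle (C_13). Odd cycles are not bipartite (any 2-coloring forces two adjacent vertices to match), and 3 colors suffice.
Chromatic number = 3.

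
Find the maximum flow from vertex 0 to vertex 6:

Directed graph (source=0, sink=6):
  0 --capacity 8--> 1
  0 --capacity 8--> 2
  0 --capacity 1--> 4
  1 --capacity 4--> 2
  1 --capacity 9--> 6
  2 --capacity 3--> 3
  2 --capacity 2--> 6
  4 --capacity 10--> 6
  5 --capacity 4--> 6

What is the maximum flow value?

Computing max flow:
  Flow on (0->1): 8/8
  Flow on (0->2): 2/8
  Flow on (0->4): 1/1
  Flow on (1->6): 8/9
  Flow on (2->6): 2/2
  Flow on (4->6): 1/10
Maximum flow = 11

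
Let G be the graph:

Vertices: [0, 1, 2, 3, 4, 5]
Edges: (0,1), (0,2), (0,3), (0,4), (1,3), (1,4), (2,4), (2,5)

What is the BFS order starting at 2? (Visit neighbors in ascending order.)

BFS from vertex 2 (neighbors processed in ascending order):
Visit order: 2, 0, 4, 5, 1, 3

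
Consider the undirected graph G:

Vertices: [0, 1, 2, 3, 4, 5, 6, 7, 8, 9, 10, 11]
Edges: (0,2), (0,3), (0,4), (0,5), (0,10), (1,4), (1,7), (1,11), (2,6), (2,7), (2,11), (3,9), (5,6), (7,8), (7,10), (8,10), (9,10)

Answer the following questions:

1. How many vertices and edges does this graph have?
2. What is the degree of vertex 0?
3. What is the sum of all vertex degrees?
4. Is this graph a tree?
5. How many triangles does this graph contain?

Count: 12 vertices, 17 edges.
Vertex 0 has neighbors [2, 3, 4, 5, 10], degree = 5.
Handshaking lemma: 2 * 17 = 34.
A tree on 12 vertices has 11 edges. This graph has 17 edges (6 extra). Not a tree.
Number of triangles = 1.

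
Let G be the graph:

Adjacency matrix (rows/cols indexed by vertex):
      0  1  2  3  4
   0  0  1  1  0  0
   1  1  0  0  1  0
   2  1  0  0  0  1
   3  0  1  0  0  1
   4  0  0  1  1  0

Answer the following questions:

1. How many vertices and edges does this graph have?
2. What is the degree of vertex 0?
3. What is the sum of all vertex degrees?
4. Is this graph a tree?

Count: 5 vertices, 5 edges.
Vertex 0 has neighbors [1, 2], degree = 2.
Handshaking lemma: 2 * 5 = 10.
A tree on 5 vertices has 4 edges. This graph has 5 edges (1 extra). Not a tree.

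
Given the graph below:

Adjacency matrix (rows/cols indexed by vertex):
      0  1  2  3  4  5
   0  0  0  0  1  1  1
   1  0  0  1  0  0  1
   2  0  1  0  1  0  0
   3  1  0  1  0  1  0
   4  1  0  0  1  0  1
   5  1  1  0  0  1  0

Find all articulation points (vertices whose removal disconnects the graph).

No articulation points. The graph is biconnected.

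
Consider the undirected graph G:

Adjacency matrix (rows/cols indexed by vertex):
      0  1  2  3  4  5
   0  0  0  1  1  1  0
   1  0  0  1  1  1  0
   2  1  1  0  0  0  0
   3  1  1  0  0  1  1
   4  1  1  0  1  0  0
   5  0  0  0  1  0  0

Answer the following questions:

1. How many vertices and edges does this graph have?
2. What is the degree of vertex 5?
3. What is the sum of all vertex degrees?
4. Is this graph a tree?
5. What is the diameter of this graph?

Count: 6 vertices, 8 edges.
Vertex 5 has neighbors [3], degree = 1.
Handshaking lemma: 2 * 8 = 16.
A tree on 6 vertices has 5 edges. This graph has 8 edges (3 extra). Not a tree.
Diameter (longest shortest path) = 3.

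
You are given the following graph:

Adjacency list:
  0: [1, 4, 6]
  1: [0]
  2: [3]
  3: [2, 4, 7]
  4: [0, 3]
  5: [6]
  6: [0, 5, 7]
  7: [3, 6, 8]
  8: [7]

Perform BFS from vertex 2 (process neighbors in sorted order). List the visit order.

BFS from vertex 2 (neighbors processed in ascending order):
Visit order: 2, 3, 4, 7, 0, 6, 8, 1, 5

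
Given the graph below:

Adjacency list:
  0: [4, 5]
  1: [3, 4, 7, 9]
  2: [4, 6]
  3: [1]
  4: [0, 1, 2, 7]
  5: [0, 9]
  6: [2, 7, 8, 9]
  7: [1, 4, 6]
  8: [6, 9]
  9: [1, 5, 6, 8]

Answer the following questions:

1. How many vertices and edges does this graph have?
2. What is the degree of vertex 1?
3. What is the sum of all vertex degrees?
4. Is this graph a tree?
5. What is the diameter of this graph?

Count: 10 vertices, 14 edges.
Vertex 1 has neighbors [3, 4, 7, 9], degree = 4.
Handshaking lemma: 2 * 14 = 28.
A tree on 10 vertices has 9 edges. This graph has 14 edges (5 extra). Not a tree.
Diameter (longest shortest path) = 3.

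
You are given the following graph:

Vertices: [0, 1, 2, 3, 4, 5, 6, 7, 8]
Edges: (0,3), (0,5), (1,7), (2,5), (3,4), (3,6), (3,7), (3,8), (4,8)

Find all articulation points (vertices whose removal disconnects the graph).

An articulation point is a vertex whose removal disconnects the graph.
Articulation points: [0, 3, 5, 7]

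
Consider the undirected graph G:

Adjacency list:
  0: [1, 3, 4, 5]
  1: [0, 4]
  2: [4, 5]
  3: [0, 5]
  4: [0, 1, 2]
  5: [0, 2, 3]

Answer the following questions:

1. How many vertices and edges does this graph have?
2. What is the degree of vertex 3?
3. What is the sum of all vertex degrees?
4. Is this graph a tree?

Count: 6 vertices, 8 edges.
Vertex 3 has neighbors [0, 5], degree = 2.
Handshaking lemma: 2 * 8 = 16.
A tree on 6 vertices has 5 edges. This graph has 8 edges (3 extra). Not a tree.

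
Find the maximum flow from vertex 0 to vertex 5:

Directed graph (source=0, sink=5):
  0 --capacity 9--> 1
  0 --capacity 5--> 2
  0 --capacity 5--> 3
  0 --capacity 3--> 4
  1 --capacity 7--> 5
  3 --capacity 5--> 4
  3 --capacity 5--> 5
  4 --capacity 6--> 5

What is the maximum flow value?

Computing max flow:
  Flow on (0->1): 7/9
  Flow on (0->3): 5/5
  Flow on (0->4): 3/3
  Flow on (1->5): 7/7
  Flow on (3->5): 5/5
  Flow on (4->5): 3/6
Maximum flow = 15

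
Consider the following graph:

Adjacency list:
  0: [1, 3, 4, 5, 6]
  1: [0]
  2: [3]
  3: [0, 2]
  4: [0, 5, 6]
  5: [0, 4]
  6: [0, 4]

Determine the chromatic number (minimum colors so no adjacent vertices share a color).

The graph has a maximum clique of size 3 (lower bound on chromatic number).
A valid 3-coloring: {0: 0, 1: 1, 2: 0, 3: 1, 4: 1, 5: 2, 6: 2}.
Chromatic number = 3.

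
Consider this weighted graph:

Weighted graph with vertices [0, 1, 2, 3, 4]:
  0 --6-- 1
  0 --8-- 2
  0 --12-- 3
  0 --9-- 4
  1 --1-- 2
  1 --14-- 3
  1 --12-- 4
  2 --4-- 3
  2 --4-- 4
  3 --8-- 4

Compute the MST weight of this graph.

Applying Kruskal's algorithm (sort edges by weight, add if no cycle):
  Add (1,2) w=1
  Add (2,3) w=4
  Add (2,4) w=4
  Add (0,1) w=6
  Skip (0,2) w=8 (creates cycle)
  Skip (3,4) w=8 (creates cycle)
  Skip (0,4) w=9 (creates cycle)
  Skip (0,3) w=12 (creates cycle)
  Skip (1,4) w=12 (creates cycle)
  Skip (1,3) w=14 (creates cycle)
MST weight = 15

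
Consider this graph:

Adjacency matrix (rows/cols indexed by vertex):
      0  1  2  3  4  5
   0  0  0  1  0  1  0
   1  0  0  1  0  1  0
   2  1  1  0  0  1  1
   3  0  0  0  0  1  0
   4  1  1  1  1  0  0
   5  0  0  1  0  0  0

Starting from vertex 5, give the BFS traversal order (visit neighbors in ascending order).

BFS from vertex 5 (neighbors processed in ascending order):
Visit order: 5, 2, 0, 1, 4, 3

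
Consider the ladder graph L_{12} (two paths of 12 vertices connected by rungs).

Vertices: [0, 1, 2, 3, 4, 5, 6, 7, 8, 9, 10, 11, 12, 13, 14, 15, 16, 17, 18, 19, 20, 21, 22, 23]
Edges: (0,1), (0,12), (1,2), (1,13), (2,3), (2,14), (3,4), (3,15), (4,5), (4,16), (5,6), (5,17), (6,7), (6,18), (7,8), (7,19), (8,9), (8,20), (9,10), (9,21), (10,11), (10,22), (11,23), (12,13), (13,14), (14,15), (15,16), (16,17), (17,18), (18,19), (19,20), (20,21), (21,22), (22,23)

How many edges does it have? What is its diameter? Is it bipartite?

Ladder graph L_{12}: 12 rungs + 2 * (12-1) path edges = 12 + 22 = 34 edges.
Diameter = 12.
Ladder graphs are bipartite (alternating coloring along each path).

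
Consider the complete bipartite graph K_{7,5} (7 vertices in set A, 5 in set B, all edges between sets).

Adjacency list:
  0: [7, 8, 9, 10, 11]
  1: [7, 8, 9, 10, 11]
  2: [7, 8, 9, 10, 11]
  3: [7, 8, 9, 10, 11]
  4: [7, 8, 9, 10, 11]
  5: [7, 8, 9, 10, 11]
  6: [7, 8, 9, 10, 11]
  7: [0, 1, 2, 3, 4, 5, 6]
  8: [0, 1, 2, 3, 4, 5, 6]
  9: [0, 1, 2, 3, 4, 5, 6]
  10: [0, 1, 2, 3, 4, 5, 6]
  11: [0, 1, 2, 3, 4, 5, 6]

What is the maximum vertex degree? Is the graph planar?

Set-A vertices have degree 5; set-B vertices have degree 7. Maximum degree = max(7,5) = 7.
K_{7,5} contains K_{3,3} as a subgraph (since both sides have >= 3 vertices); by Kuratowski's theorem it is not planar.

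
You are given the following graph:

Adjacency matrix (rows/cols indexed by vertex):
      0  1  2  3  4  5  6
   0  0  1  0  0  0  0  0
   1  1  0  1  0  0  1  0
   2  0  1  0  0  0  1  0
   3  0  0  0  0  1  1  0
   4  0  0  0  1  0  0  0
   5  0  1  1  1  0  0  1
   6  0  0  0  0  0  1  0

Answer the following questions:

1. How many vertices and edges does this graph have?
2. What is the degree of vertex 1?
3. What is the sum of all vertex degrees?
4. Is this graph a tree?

Count: 7 vertices, 7 edges.
Vertex 1 has neighbors [0, 2, 5], degree = 3.
Handshaking lemma: 2 * 7 = 14.
A tree on 7 vertices has 6 edges. This graph has 7 edges (1 extra). Not a tree.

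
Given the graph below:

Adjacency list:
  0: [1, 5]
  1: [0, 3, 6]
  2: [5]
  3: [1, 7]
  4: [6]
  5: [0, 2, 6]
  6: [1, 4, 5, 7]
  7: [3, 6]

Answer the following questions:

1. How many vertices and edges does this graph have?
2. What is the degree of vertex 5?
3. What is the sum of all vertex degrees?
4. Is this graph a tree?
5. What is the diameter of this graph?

Count: 8 vertices, 9 edges.
Vertex 5 has neighbors [0, 2, 6], degree = 3.
Handshaking lemma: 2 * 9 = 18.
A tree on 8 vertices has 7 edges. This graph has 9 edges (2 extra). Not a tree.
Diameter (longest shortest path) = 4.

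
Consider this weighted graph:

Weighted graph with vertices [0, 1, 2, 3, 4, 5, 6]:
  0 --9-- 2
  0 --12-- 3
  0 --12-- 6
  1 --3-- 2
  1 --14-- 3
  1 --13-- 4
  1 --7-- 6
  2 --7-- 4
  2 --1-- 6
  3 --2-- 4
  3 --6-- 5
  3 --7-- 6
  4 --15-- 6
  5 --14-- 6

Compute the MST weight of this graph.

Applying Kruskal's algorithm (sort edges by weight, add if no cycle):
  Add (2,6) w=1
  Add (3,4) w=2
  Add (1,2) w=3
  Add (3,5) w=6
  Skip (1,6) w=7 (creates cycle)
  Add (2,4) w=7
  Skip (3,6) w=7 (creates cycle)
  Add (0,2) w=9
  Skip (0,6) w=12 (creates cycle)
  Skip (0,3) w=12 (creates cycle)
  Skip (1,4) w=13 (creates cycle)
  Skip (1,3) w=14 (creates cycle)
  Skip (5,6) w=14 (creates cycle)
  Skip (4,6) w=15 (creates cycle)
MST weight = 28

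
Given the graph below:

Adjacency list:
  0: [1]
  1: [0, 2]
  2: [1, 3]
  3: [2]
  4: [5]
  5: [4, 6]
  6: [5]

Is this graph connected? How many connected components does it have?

Checking connectivity: the graph has 2 connected component(s).
Components: [[0, 1, 2, 3], [4, 5, 6]]. The graph is NOT connected.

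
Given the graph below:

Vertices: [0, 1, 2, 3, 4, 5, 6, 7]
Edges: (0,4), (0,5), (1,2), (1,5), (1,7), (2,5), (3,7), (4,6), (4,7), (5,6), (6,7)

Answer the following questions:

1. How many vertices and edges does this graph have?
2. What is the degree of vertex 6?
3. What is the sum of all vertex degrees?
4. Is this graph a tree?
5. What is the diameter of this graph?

Count: 8 vertices, 11 edges.
Vertex 6 has neighbors [4, 5, 7], degree = 3.
Handshaking lemma: 2 * 11 = 22.
A tree on 8 vertices has 7 edges. This graph has 11 edges (4 extra). Not a tree.
Diameter (longest shortest path) = 3.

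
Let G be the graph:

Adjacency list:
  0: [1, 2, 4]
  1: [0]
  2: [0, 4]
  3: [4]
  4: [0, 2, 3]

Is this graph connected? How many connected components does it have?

Checking connectivity: the graph has 1 connected component(s).
All vertices are reachable from each other. The graph IS connected.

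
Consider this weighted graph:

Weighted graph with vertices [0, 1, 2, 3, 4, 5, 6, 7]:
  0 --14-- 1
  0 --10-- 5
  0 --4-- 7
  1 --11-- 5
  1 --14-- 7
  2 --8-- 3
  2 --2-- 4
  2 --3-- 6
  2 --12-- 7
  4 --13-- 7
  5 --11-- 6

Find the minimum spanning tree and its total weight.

Applying Kruskal's algorithm (sort edges by weight, add if no cycle):
  Add (2,4) w=2
  Add (2,6) w=3
  Add (0,7) w=4
  Add (2,3) w=8
  Add (0,5) w=10
  Add (1,5) w=11
  Add (5,6) w=11
  Skip (2,7) w=12 (creates cycle)
  Skip (4,7) w=13 (creates cycle)
  Skip (0,1) w=14 (creates cycle)
  Skip (1,7) w=14 (creates cycle)
MST weight = 49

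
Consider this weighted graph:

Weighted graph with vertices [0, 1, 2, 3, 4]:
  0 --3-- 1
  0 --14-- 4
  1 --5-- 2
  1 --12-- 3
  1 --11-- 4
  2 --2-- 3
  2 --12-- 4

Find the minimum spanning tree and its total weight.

Applying Kruskal's algorithm (sort edges by weight, add if no cycle):
  Add (2,3) w=2
  Add (0,1) w=3
  Add (1,2) w=5
  Add (1,4) w=11
  Skip (1,3) w=12 (creates cycle)
  Skip (2,4) w=12 (creates cycle)
  Skip (0,4) w=14 (creates cycle)
MST weight = 21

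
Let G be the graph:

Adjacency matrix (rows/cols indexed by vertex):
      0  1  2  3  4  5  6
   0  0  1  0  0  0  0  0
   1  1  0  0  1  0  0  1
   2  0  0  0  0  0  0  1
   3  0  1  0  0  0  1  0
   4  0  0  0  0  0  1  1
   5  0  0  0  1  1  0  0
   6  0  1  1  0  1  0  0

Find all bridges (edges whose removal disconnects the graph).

A bridge is an edge whose removal increases the number of connected components.
Bridges found: (0,1), (2,6)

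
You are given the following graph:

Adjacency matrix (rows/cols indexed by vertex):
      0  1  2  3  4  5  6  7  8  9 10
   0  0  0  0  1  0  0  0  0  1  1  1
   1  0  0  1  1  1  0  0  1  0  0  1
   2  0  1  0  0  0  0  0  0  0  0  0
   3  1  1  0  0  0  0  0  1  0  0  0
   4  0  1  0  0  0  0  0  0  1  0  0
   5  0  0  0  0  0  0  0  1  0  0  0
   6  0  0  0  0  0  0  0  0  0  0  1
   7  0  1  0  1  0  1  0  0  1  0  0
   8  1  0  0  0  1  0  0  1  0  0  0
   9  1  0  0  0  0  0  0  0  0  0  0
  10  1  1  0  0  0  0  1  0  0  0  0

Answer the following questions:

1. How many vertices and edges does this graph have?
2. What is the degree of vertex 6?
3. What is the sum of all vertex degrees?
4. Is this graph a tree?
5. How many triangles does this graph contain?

Count: 11 vertices, 14 edges.
Vertex 6 has neighbors [10], degree = 1.
Handshaking lemma: 2 * 14 = 28.
A tree on 11 vertices has 10 edges. This graph has 14 edges (4 extra). Not a tree.
Number of triangles = 1.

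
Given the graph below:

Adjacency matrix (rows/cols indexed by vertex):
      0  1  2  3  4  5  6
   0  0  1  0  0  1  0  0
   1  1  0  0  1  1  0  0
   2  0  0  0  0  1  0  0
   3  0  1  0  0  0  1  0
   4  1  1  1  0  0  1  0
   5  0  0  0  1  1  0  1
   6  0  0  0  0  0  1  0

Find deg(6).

Vertex 6 has neighbors [5], so deg(6) = 1.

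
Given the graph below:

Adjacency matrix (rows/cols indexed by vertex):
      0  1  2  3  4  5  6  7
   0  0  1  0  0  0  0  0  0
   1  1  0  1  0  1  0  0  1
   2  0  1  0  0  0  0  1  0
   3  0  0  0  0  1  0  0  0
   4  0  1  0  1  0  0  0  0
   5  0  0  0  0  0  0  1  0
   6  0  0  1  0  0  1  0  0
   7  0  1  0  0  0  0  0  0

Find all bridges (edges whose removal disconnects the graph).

A bridge is an edge whose removal increases the number of connected components.
Bridges found: (0,1), (1,2), (1,4), (1,7), (2,6), (3,4), (5,6)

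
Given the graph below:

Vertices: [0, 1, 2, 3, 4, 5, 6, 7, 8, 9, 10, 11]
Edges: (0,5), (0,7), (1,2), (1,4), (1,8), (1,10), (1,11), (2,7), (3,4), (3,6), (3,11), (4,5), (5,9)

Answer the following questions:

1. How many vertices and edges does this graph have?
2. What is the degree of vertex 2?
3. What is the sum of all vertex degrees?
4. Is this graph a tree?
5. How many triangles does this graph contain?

Count: 12 vertices, 13 edges.
Vertex 2 has neighbors [1, 7], degree = 2.
Handshaking lemma: 2 * 13 = 26.
A tree on 12 vertices has 11 edges. This graph has 13 edges (2 extra). Not a tree.
Number of triangles = 0.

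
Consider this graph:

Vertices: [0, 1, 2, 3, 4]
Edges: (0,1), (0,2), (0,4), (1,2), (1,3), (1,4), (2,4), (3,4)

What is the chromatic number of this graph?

The graph has a maximum clique of size 4 (lower bound on chromatic number).
A valid 4-coloring: {0: 2, 1: 0, 2: 3, 3: 2, 4: 1}.
Chromatic number = 4.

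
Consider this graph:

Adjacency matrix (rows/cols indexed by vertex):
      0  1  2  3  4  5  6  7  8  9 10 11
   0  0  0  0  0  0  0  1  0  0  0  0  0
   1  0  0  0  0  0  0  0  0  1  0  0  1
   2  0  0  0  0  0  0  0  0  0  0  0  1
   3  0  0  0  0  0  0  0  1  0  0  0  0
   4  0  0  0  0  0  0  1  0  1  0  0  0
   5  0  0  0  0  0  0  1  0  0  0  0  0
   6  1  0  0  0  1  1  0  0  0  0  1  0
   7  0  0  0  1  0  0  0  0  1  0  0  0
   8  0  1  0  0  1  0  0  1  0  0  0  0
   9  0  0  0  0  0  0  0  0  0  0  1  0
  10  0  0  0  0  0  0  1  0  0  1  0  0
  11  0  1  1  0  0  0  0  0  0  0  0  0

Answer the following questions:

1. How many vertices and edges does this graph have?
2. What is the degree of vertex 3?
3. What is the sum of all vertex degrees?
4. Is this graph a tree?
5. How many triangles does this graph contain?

Count: 12 vertices, 11 edges.
Vertex 3 has neighbors [7], degree = 1.
Handshaking lemma: 2 * 11 = 22.
A graph is a tree iff it is connected and has exactly n-1 edges. This graph is connected (all 12 vertices in one component) and has 12-1 = 11 edges. It is a tree.
Number of triangles = 0.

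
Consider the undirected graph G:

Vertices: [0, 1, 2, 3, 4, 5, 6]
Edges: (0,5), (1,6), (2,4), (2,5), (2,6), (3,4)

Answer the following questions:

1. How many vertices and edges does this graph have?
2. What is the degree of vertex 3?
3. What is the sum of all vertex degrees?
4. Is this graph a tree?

Count: 7 vertices, 6 edges.
Vertex 3 has neighbors [4], degree = 1.
Handshaking lemma: 2 * 6 = 12.
A graph is a tree iff it is connected and has exactly n-1 edges. This graph is connected (all 7 vertices in one component) and has 7-1 = 6 edges. It is a tree.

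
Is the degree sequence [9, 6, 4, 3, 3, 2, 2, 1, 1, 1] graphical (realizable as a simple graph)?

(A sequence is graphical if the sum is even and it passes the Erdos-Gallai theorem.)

Sum of degrees = 32. Sum is even and passes Erdos-Gallai. The sequence IS graphical.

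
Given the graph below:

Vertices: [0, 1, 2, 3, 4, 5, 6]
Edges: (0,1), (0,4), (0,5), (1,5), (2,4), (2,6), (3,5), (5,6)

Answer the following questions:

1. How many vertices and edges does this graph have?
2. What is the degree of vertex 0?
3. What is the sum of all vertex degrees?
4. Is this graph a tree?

Count: 7 vertices, 8 edges.
Vertex 0 has neighbors [1, 4, 5], degree = 3.
Handshaking lemma: 2 * 8 = 16.
A tree on 7 vertices has 6 edges. This graph has 8 edges (2 extra). Not a tree.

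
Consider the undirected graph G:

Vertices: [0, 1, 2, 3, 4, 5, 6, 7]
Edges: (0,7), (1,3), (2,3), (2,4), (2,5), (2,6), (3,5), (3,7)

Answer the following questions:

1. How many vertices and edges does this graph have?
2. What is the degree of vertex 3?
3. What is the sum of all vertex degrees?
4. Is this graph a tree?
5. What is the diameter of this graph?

Count: 8 vertices, 8 edges.
Vertex 3 has neighbors [1, 2, 5, 7], degree = 4.
Handshaking lemma: 2 * 8 = 16.
A tree on 8 vertices has 7 edges. This graph has 8 edges (1 extra). Not a tree.
Diameter (longest shortest path) = 4.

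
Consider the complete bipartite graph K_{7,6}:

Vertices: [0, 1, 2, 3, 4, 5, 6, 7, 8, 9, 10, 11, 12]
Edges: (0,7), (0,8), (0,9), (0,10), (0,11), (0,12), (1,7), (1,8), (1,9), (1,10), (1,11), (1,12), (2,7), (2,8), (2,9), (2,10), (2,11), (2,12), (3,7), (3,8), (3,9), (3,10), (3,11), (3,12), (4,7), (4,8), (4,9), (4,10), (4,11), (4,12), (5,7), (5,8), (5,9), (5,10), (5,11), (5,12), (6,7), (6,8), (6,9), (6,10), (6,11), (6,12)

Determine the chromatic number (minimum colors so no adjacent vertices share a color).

K_{7,6} is bipartite: vertices split into two independent sets of size 7 and 6.
Color one set 0, the other 1. No adjacent vertices share a color.
Chromatic number = 2.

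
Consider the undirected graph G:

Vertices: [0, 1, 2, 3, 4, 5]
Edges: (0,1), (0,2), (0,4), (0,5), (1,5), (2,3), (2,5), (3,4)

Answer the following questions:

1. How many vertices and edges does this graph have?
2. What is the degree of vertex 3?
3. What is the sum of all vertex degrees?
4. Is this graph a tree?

Count: 6 vertices, 8 edges.
Vertex 3 has neighbors [2, 4], degree = 2.
Handshaking lemma: 2 * 8 = 16.
A tree on 6 vertices has 5 edges. This graph has 8 edges (3 extra). Not a tree.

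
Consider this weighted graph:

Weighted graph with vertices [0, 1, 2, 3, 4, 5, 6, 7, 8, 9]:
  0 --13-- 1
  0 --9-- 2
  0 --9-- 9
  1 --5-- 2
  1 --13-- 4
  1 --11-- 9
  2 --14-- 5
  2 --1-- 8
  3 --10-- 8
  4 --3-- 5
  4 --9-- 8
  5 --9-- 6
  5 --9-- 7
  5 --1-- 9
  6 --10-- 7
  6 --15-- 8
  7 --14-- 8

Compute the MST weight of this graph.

Applying Kruskal's algorithm (sort edges by weight, add if no cycle):
  Add (2,8) w=1
  Add (5,9) w=1
  Add (4,5) w=3
  Add (1,2) w=5
  Add (0,2) w=9
  Add (0,9) w=9
  Skip (4,8) w=9 (creates cycle)
  Add (5,6) w=9
  Add (5,7) w=9
  Add (3,8) w=10
  Skip (6,7) w=10 (creates cycle)
  Skip (1,9) w=11 (creates cycle)
  Skip (0,1) w=13 (creates cycle)
  Skip (1,4) w=13 (creates cycle)
  Skip (2,5) w=14 (creates cycle)
  Skip (7,8) w=14 (creates cycle)
  Skip (6,8) w=15 (creates cycle)
MST weight = 56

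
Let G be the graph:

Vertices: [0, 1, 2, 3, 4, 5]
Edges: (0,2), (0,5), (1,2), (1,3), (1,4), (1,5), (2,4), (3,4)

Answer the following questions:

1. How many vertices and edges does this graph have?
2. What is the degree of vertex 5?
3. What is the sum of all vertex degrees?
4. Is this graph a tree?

Count: 6 vertices, 8 edges.
Vertex 5 has neighbors [0, 1], degree = 2.
Handshaking lemma: 2 * 8 = 16.
A tree on 6 vertices has 5 edges. This graph has 8 edges (3 extra). Not a tree.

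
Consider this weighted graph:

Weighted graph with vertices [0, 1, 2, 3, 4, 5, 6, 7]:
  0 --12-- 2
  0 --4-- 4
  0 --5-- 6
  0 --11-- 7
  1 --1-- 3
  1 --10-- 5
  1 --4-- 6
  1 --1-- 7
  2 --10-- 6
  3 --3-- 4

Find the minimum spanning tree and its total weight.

Applying Kruskal's algorithm (sort edges by weight, add if no cycle):
  Add (1,7) w=1
  Add (1,3) w=1
  Add (3,4) w=3
  Add (0,4) w=4
  Add (1,6) w=4
  Skip (0,6) w=5 (creates cycle)
  Add (1,5) w=10
  Add (2,6) w=10
  Skip (0,7) w=11 (creates cycle)
  Skip (0,2) w=12 (creates cycle)
MST weight = 33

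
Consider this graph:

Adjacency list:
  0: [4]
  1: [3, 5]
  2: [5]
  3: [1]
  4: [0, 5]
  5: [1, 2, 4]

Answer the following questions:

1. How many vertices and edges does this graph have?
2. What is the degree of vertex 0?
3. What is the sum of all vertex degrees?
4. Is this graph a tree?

Count: 6 vertices, 5 edges.
Vertex 0 has neighbors [4], degree = 1.
Handshaking lemma: 2 * 5 = 10.
A graph is a tree iff it is connected and has exactly n-1 edges. This graph is connected (all 6 vertices in one component) and has 6-1 = 5 edges. It is a tree.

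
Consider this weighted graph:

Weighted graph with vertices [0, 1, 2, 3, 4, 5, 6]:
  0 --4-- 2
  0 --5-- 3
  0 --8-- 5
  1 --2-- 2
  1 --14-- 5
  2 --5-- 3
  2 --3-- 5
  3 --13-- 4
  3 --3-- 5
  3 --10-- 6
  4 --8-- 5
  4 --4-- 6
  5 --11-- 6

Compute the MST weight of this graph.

Applying Kruskal's algorithm (sort edges by weight, add if no cycle):
  Add (1,2) w=2
  Add (2,5) w=3
  Add (3,5) w=3
  Add (0,2) w=4
  Add (4,6) w=4
  Skip (0,3) w=5 (creates cycle)
  Skip (2,3) w=5 (creates cycle)
  Skip (0,5) w=8 (creates cycle)
  Add (4,5) w=8
  Skip (3,6) w=10 (creates cycle)
  Skip (5,6) w=11 (creates cycle)
  Skip (3,4) w=13 (creates cycle)
  Skip (1,5) w=14 (creates cycle)
MST weight = 24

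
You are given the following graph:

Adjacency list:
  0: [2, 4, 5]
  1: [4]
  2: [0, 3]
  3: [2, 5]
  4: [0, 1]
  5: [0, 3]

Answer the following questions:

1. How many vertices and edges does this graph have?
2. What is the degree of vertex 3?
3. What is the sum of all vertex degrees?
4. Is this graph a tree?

Count: 6 vertices, 6 edges.
Vertex 3 has neighbors [2, 5], degree = 2.
Handshaking lemma: 2 * 6 = 12.
A tree on 6 vertices has 5 edges. This graph has 6 edges (1 extra). Not a tree.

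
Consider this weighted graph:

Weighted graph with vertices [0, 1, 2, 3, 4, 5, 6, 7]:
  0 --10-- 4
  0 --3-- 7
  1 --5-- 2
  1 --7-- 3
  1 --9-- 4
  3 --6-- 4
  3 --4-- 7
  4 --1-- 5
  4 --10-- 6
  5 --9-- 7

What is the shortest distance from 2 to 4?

Using Dijkstra's algorithm from vertex 2:
Shortest path: 2 -> 1 -> 4
Total weight: 5 + 9 = 14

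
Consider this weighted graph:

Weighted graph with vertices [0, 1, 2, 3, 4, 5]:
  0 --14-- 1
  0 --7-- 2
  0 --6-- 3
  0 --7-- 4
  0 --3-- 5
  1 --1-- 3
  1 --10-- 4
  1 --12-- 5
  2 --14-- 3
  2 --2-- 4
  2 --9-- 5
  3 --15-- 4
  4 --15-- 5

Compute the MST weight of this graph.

Applying Kruskal's algorithm (sort edges by weight, add if no cycle):
  Add (1,3) w=1
  Add (2,4) w=2
  Add (0,5) w=3
  Add (0,3) w=6
  Add (0,4) w=7
  Skip (0,2) w=7 (creates cycle)
  Skip (2,5) w=9 (creates cycle)
  Skip (1,4) w=10 (creates cycle)
  Skip (1,5) w=12 (creates cycle)
  Skip (0,1) w=14 (creates cycle)
  Skip (2,3) w=14 (creates cycle)
  Skip (3,4) w=15 (creates cycle)
  Skip (4,5) w=15 (creates cycle)
MST weight = 19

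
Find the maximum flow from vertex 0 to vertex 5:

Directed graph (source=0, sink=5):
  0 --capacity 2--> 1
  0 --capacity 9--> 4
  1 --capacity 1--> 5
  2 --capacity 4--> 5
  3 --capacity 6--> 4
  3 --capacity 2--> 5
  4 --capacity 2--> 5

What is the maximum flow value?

Computing max flow:
  Flow on (0->1): 1/2
  Flow on (0->4): 2/9
  Flow on (1->5): 1/1
  Flow on (4->5): 2/2
Maximum flow = 3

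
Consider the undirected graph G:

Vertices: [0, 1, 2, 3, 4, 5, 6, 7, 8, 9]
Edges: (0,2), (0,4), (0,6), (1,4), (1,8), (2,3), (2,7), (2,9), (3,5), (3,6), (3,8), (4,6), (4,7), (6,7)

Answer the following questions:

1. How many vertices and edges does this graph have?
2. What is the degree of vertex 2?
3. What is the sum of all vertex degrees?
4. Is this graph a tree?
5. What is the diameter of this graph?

Count: 10 vertices, 14 edges.
Vertex 2 has neighbors [0, 3, 7, 9], degree = 4.
Handshaking lemma: 2 * 14 = 28.
A tree on 10 vertices has 9 edges. This graph has 14 edges (5 extra). Not a tree.
Diameter (longest shortest path) = 4.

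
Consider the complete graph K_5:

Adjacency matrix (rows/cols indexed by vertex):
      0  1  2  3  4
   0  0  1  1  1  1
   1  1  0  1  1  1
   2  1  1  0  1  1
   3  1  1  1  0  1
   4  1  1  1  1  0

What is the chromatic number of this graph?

In K_5, every vertex is adjacent to every other vertex.
Each vertex needs a unique color.
Chromatic number = 5.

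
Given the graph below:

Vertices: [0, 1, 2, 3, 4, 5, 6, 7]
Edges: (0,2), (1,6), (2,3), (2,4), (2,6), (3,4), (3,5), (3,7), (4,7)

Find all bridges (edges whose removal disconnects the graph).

A bridge is an edge whose removal increases the number of connected components.
Bridges found: (0,2), (1,6), (2,6), (3,5)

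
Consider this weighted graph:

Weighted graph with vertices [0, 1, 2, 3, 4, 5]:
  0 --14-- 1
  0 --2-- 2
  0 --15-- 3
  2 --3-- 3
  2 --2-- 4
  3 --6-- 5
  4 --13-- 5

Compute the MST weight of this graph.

Applying Kruskal's algorithm (sort edges by weight, add if no cycle):
  Add (0,2) w=2
  Add (2,4) w=2
  Add (2,3) w=3
  Add (3,5) w=6
  Skip (4,5) w=13 (creates cycle)
  Add (0,1) w=14
  Skip (0,3) w=15 (creates cycle)
MST weight = 27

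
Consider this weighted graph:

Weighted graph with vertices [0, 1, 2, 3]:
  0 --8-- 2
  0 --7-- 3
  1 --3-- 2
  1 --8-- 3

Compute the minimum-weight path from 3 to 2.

Using Dijkstra's algorithm from vertex 3:
Shortest path: 3 -> 1 -> 2
Total weight: 8 + 3 = 11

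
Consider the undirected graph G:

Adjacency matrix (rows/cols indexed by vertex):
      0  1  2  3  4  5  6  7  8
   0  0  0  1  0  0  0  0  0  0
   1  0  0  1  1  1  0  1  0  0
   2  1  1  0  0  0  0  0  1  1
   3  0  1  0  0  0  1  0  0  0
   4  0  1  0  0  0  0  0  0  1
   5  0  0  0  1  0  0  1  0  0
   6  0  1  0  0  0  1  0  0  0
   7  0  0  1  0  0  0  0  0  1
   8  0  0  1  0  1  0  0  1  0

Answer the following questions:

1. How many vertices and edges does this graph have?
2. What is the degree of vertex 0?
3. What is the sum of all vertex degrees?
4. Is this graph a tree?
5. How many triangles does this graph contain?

Count: 9 vertices, 11 edges.
Vertex 0 has neighbors [2], degree = 1.
Handshaking lemma: 2 * 11 = 22.
A tree on 9 vertices has 8 edges. This graph has 11 edges (3 extra). Not a tree.
Number of triangles = 1.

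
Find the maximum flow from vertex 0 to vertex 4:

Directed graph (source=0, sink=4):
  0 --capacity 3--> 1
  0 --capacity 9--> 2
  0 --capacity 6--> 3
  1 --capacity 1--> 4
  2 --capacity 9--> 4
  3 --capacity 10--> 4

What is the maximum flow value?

Computing max flow:
  Flow on (0->1): 1/3
  Flow on (0->2): 9/9
  Flow on (0->3): 6/6
  Flow on (1->4): 1/1
  Flow on (2->4): 9/9
  Flow on (3->4): 6/10
Maximum flow = 16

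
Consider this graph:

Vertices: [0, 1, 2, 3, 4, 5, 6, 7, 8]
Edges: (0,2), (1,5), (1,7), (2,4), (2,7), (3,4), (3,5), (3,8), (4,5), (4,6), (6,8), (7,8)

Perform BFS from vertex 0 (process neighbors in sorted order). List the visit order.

BFS from vertex 0 (neighbors processed in ascending order):
Visit order: 0, 2, 4, 7, 3, 5, 6, 1, 8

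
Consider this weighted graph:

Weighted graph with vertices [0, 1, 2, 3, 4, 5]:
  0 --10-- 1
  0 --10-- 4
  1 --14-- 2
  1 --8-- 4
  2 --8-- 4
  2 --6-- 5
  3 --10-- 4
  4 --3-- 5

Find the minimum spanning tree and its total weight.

Applying Kruskal's algorithm (sort edges by weight, add if no cycle):
  Add (4,5) w=3
  Add (2,5) w=6
  Add (1,4) w=8
  Skip (2,4) w=8 (creates cycle)
  Add (0,4) w=10
  Skip (0,1) w=10 (creates cycle)
  Add (3,4) w=10
  Skip (1,2) w=14 (creates cycle)
MST weight = 37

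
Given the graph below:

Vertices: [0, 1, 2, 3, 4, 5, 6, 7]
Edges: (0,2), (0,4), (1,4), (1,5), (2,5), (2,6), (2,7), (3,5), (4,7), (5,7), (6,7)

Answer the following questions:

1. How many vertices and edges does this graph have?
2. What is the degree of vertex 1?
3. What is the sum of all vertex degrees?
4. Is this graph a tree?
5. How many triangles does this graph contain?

Count: 8 vertices, 11 edges.
Vertex 1 has neighbors [4, 5], degree = 2.
Handshaking lemma: 2 * 11 = 22.
A tree on 8 vertices has 7 edges. This graph has 11 edges (4 extra). Not a tree.
Number of triangles = 2.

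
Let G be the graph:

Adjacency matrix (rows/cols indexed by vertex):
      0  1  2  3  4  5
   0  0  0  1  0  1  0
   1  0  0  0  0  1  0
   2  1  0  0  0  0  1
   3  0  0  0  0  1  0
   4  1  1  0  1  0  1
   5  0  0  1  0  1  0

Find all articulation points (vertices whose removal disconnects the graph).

An articulation point is a vertex whose removal disconnects the graph.
Articulation points: [4]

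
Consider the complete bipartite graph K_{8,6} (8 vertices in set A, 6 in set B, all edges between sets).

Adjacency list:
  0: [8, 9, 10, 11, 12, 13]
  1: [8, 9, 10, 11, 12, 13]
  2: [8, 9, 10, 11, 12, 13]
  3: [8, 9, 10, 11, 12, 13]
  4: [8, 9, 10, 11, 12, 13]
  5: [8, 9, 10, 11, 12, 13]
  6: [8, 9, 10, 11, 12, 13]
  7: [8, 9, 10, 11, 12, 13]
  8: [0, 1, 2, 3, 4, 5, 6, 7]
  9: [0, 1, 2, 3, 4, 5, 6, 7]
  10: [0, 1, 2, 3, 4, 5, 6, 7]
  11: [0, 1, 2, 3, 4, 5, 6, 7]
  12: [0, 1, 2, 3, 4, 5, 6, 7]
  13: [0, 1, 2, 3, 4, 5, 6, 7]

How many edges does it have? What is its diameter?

K_{8,6} has 8 * 6 = 48 edges.
Any vertex reaches any opposite-side vertex in 1 step; same-side vertices reach in 2 steps via any opposite-side vertex.
Diameter = 2.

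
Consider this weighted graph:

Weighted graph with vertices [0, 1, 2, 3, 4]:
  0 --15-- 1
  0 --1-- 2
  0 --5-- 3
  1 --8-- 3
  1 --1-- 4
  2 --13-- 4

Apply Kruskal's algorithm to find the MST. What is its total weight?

Applying Kruskal's algorithm (sort edges by weight, add if no cycle):
  Add (0,2) w=1
  Add (1,4) w=1
  Add (0,3) w=5
  Add (1,3) w=8
  Skip (2,4) w=13 (creates cycle)
  Skip (0,1) w=15 (creates cycle)
MST weight = 15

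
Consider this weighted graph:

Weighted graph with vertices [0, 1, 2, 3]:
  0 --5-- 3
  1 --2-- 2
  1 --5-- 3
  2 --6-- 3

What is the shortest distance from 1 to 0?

Using Dijkstra's algorithm from vertex 1:
Shortest path: 1 -> 3 -> 0
Total weight: 5 + 5 = 10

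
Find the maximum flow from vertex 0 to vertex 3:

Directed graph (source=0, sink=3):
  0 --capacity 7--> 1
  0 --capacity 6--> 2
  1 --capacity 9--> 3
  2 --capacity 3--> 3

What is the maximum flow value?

Computing max flow:
  Flow on (0->1): 7/7
  Flow on (0->2): 3/6
  Flow on (1->3): 7/9
  Flow on (2->3): 3/3
Maximum flow = 10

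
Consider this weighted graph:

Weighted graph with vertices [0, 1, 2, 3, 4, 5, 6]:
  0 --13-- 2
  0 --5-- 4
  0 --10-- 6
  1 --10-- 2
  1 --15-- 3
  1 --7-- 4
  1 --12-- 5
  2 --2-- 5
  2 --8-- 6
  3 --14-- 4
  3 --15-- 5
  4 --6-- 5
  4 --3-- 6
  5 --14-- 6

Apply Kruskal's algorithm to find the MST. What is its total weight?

Applying Kruskal's algorithm (sort edges by weight, add if no cycle):
  Add (2,5) w=2
  Add (4,6) w=3
  Add (0,4) w=5
  Add (4,5) w=6
  Add (1,4) w=7
  Skip (2,6) w=8 (creates cycle)
  Skip (0,6) w=10 (creates cycle)
  Skip (1,2) w=10 (creates cycle)
  Skip (1,5) w=12 (creates cycle)
  Skip (0,2) w=13 (creates cycle)
  Add (3,4) w=14
  Skip (5,6) w=14 (creates cycle)
  Skip (1,3) w=15 (creates cycle)
  Skip (3,5) w=15 (creates cycle)
MST weight = 37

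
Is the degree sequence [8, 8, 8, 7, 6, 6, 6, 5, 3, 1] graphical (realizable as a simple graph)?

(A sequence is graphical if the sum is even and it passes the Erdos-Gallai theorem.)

Sum of degrees = 58. Sum is even and passes Erdos-Gallai. The sequence IS graphical.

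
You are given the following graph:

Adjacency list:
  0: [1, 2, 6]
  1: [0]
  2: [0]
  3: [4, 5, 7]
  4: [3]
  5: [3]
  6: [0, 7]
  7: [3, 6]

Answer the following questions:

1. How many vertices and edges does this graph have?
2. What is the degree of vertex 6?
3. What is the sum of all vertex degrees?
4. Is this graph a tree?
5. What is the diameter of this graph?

Count: 8 vertices, 7 edges.
Vertex 6 has neighbors [0, 7], degree = 2.
Handshaking lemma: 2 * 7 = 14.
A graph is a tree iff it is connected and has exactly n-1 edges. This graph is connected (all 8 vertices in one component) and has 8-1 = 7 edges. It is a tree.
Diameter (longest shortest path) = 5.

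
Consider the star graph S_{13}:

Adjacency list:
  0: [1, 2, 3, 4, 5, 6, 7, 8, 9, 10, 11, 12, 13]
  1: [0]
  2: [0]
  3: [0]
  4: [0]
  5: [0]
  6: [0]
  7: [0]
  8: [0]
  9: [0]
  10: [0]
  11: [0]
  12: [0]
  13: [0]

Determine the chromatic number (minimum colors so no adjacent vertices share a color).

S_{13} has one hub adjacent to 13 leaves; leaves are pairwise non-adjacent.
Color the hub 0 and every leaf 1.
Chromatic number = 2.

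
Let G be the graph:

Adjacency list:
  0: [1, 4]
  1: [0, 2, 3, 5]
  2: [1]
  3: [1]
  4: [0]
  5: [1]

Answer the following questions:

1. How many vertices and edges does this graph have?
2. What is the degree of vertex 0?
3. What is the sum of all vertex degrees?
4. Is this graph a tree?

Count: 6 vertices, 5 edges.
Vertex 0 has neighbors [1, 4], degree = 2.
Handshaking lemma: 2 * 5 = 10.
A graph is a tree iff it is connected and has exactly n-1 edges. This graph is connected (all 6 vertices in one component) and has 6-1 = 5 edges. It is a tree.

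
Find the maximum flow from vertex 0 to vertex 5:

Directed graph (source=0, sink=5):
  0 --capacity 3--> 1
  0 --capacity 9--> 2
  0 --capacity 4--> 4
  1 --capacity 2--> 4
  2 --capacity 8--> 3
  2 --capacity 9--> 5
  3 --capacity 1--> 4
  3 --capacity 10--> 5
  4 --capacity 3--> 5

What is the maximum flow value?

Computing max flow:
  Flow on (0->1): 2/3
  Flow on (0->2): 9/9
  Flow on (0->4): 1/4
  Flow on (1->4): 2/2
  Flow on (2->5): 9/9
  Flow on (4->5): 3/3
Maximum flow = 12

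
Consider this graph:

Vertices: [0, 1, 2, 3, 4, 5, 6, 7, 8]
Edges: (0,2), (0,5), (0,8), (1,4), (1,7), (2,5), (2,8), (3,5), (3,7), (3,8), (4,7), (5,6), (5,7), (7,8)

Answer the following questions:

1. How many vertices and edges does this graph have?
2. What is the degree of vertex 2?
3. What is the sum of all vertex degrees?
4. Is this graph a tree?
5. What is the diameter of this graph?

Count: 9 vertices, 14 edges.
Vertex 2 has neighbors [0, 5, 8], degree = 3.
Handshaking lemma: 2 * 14 = 28.
A tree on 9 vertices has 8 edges. This graph has 14 edges (6 extra). Not a tree.
Diameter (longest shortest path) = 3.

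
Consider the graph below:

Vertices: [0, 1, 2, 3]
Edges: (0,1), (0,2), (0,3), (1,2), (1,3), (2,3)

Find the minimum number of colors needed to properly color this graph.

The graph has a maximum clique of size 4 (lower bound on chromatic number).
A valid 4-coloring: {0: 0, 1: 1, 2: 2, 3: 3}.
Chromatic number = 4.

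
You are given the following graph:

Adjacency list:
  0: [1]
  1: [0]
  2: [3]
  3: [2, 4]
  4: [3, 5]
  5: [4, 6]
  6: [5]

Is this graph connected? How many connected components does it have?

Checking connectivity: the graph has 2 connected component(s).
Components: [[0, 1], [2, 3, 4, 5, 6]]. The graph is NOT connected.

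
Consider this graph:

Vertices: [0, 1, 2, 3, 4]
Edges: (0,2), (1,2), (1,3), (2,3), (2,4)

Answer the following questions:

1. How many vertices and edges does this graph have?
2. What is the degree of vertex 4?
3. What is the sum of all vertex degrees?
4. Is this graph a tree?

Count: 5 vertices, 5 edges.
Vertex 4 has neighbors [2], degree = 1.
Handshaking lemma: 2 * 5 = 10.
A tree on 5 vertices has 4 edges. This graph has 5 edges (1 extra). Not a tree.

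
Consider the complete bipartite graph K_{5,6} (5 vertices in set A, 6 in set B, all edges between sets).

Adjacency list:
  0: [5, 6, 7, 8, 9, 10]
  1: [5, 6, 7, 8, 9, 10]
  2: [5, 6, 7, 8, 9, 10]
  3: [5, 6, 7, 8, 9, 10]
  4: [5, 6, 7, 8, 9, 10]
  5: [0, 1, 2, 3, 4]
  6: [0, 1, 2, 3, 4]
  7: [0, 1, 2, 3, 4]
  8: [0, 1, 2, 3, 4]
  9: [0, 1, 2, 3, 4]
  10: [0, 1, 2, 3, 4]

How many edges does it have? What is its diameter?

K_{5,6} has 5 * 6 = 30 edges.
Any vertex reaches any opposite-side vertex in 1 step; same-side vertices reach in 2 steps via any opposite-side vertex.
Diameter = 2.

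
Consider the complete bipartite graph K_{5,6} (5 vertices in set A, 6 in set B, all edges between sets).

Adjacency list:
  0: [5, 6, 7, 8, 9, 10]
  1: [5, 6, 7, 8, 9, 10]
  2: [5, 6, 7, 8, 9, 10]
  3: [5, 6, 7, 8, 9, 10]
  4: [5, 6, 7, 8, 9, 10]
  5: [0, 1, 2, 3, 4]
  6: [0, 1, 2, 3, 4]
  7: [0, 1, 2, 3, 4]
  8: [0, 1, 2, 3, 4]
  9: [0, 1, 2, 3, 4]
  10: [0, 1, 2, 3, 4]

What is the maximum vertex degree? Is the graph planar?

Set-A vertices have degree 6; set-B vertices have degree 5. Maximum degree = max(5,6) = 6.
K_{5,6} contains K_{3,3} as a subgraph (since both sides have >= 3 vertices); by Kuratowski's theorem it is not planar.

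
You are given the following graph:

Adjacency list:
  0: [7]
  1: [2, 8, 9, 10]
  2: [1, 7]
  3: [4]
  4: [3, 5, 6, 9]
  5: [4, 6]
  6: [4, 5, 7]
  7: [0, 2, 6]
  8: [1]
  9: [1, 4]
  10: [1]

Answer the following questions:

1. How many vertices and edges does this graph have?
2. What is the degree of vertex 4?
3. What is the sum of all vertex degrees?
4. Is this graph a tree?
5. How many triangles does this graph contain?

Count: 11 vertices, 12 edges.
Vertex 4 has neighbors [3, 5, 6, 9], degree = 4.
Handshaking lemma: 2 * 12 = 24.
A tree on 11 vertices has 10 edges. This graph has 12 edges (2 extra). Not a tree.
Number of triangles = 1.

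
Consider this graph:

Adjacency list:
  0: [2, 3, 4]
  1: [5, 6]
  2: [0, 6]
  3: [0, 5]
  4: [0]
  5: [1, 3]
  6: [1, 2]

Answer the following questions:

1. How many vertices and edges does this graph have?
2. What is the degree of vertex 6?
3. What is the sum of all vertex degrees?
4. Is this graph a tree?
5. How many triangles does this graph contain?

Count: 7 vertices, 7 edges.
Vertex 6 has neighbors [1, 2], degree = 2.
Handshaking lemma: 2 * 7 = 14.
A tree on 7 vertices has 6 edges. This graph has 7 edges (1 extra). Not a tree.
Number of triangles = 0.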